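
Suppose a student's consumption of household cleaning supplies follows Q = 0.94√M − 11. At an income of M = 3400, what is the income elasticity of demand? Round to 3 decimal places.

0.626

At M = 3400: Q = 43.811.
dQ/dM = 0.94/(2√M) = 0.00806043 at this income.
η = (dQ/dM)·(M/Q) = 0.00806043 × (3400/43.811) = 0.626.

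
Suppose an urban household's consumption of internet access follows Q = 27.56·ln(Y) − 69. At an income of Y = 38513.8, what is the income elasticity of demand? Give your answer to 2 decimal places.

At Y = 38513.8: Q = 222.000.
dQ/dY = 27.56/Y = 0.000715588 at this income.
η = (dQ/dY)·(Y/Q) = 0.000715588 × (38513.8/222.000) = 0.12.

0.12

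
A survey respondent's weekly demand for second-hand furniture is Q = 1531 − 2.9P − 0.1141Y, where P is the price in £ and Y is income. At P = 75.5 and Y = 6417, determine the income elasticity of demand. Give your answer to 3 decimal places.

-1.263

At P = 75.5, Y = 6417: Q = 579.870.
Holding P constant, ∂Q/∂Y = −0.1141.
η_Y = (∂Q/∂Y)·(Y/Q) = -0.1141 × (6417/579.870) = -1.263.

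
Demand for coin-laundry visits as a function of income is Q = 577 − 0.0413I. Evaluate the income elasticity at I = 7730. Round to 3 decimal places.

-1.239

At I = 7730: Q = 257.751.
dQ/dI = −0.0413.
η = (dQ/dI)·(I/Q) = -0.0413 × (7730/257.751) = -1.239.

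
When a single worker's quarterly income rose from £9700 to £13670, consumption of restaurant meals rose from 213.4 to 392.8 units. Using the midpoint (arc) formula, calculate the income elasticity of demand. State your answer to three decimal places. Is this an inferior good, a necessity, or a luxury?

ΔQ = 392.8 − 213.4 = 179.4; midpoint Q̄ = (213.4 + 392.8)/2 = 303.1.
ΔI = 13670 − 9700 = 3970; midpoint Ī = (9700 + 13670)/2 = 11685.
η = (ΔQ/Q̄) ÷ (ΔI/Ī) = (179.4/303.1) ÷ (3970/11685) = 1.742.
η > 1 ⇒ luxury.

1.742 (luxury)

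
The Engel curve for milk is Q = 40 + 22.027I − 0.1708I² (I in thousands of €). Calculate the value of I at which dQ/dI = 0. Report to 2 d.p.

dQ/dI = 22.027 − 0.3416I.
The good is inferior where dQ/dI < 0. Setting dQ/dI = 0 gives I = 22.027 / 0.3416 = 64.48.

64.48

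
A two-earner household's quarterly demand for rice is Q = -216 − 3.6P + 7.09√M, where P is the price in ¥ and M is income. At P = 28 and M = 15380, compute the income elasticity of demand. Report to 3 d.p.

At P = 28, M = 15380: Q = 562.474.
Holding P constant, ∂Q/∂M = 7.09/(2√M) = 0.028585.
η_M = (∂Q/∂M)·(M/Q) = 0.028585 × (15380/562.474) = 0.782.

0.782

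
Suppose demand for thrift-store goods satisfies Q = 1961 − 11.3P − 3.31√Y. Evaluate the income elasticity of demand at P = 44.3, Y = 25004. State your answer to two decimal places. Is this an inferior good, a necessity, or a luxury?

-0.28 (inferior good)

At P = 44.3, Y = 25004: Q = 937.011.
Holding P constant, ∂Q/∂Y = -3.31/(2√Y) = -0.0104663.
η_Y = (∂Q/∂Y)·(Y/Q) = -0.0104663 × (25004/937.011) = -0.28.
Since η < 0, this is an inferior good.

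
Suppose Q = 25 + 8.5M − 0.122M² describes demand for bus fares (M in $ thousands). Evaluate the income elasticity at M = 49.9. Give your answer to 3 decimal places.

At M = 49.9: Q = 145.3688.
dQ/dM = 8.5 − 0.244M = -3.67560.
η = (dQ/dM)·(M/Q) = -3.67560 × (49.9/145.3688) = -1.262.

-1.262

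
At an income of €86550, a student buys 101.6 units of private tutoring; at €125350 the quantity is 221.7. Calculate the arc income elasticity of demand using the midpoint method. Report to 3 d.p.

2.029

ΔQ = 221.7 − 101.6 = 120.1; midpoint Q̄ = (101.6 + 221.7)/2 = 161.65.
ΔI = 125350 − 86550 = 38800; midpoint Ī = (86550 + 125350)/2 = 105950.
η = (ΔQ/Q̄) ÷ (ΔI/Ī) = (120.1/161.65) ÷ (38800/105950) = 2.029.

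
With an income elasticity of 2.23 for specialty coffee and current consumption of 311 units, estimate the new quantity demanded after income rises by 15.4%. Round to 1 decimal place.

%ΔQ ≈ η × %ΔI = 2.23 × 15.4% = 34.342%.
New Q ≈ 311 × (1 + 0.34342) = 417.8.

417.8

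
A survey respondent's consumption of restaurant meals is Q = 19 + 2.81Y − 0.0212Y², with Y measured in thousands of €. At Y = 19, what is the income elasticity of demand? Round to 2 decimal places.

0.59

At Y = 19: Q = 64.7368.
dQ/dY = 2.81 − 0.0424Y = 2.00440.
η = (dQ/dY)·(Y/Q) = 2.00440 × (19/64.7368) = 0.59.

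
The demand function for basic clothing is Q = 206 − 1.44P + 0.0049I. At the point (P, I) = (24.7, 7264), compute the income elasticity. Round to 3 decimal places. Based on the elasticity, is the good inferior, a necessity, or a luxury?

At P = 24.7, I = 7264: Q = 206.026.
Holding P constant, ∂Q/∂I = 0.0049.
η_I = (∂Q/∂I)·(I/Q) = 0.0049 × (7264/206.026) = 0.173.
Since 0 < η < 1, this is a necessity.

0.173 (necessity)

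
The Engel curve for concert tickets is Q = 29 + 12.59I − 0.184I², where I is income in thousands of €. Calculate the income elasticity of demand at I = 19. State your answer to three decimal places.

0.527

At I = 19: Q = 201.7860.
dQ/dI = 12.59 − 0.368I = 5.59800.
η = (dQ/dI)·(I/Q) = 5.59800 × (19/201.7860) = 0.527.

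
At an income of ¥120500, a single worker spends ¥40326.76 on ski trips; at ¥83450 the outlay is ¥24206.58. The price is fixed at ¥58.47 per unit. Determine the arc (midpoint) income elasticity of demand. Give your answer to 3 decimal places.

With a constant price, Q₁ = 40326.76/58.47 = 689.700 and Q₂ = 24206.58/58.47 = 414.000 (equivalently, work directly with expenditure since P cancels).
Midpoint %ΔQ = (24206.58 − 40326.76)/32266.67 = -0.49959; midpoint %ΔI = (83450 − 120500)/101975 = -0.36332.
η = -0.49959 / -0.36332 = 1.375.

1.375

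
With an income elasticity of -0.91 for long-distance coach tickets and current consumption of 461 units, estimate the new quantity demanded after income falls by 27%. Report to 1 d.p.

%ΔQ ≈ η × %ΔI = -0.91 × (-27%) = 24.57%.
New Q ≈ 461 × (1 + 0.2457) = 574.3.

574.3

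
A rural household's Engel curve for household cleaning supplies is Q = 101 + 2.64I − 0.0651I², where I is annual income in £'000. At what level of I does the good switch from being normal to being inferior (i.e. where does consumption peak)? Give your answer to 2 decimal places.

dQ/dI = 2.64 − 0.1302I.
The good is inferior where dQ/dI < 0. Setting dQ/dI = 0 gives I = 2.64 / 0.1302 = 20.28.

20.28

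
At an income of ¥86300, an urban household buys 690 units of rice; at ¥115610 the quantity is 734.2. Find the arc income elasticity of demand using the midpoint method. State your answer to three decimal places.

0.214

ΔQ = 734.2 − 690 = 44.2; midpoint Q̄ = (690 + 734.2)/2 = 712.1.
ΔI = 115610 − 86300 = 29310; midpoint Ī = (86300 + 115610)/2 = 100955.
η = (ΔQ/Q̄) ÷ (ΔI/Ī) = (44.2/712.1) ÷ (29310/100955) = 0.214.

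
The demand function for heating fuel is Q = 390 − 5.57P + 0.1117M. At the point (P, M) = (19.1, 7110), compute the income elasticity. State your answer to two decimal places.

At P = 19.1, M = 7110: Q = 1077.800.
Holding P constant, ∂Q/∂M = 0.1117.
η_M = (∂Q/∂M)·(M/Q) = 0.1117 × (7110/1077.800) = 0.74.

0.74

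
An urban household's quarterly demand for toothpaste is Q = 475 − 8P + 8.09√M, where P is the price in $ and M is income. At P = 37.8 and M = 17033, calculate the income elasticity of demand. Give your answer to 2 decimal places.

0.43

At P = 37.8, M = 17033: Q = 1228.430.
Holding P constant, ∂Q/∂M = 8.09/(2√M) = 0.0309937.
η_M = (∂Q/∂M)·(M/Q) = 0.0309937 × (17033/1228.430) = 0.43.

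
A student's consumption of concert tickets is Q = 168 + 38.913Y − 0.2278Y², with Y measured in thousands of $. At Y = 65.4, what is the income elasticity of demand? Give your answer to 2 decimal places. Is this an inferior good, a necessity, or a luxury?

0.34 (necessity)

At Y = 65.4: Q = 1738.5732.
dQ/dY = 38.913 − 0.4556Y = 9.11676.
η = (dQ/dY)·(Y/Q) = 9.11676 × (65.4/1738.5732) = 0.34.
0 < η < 1 ⇒ necessity.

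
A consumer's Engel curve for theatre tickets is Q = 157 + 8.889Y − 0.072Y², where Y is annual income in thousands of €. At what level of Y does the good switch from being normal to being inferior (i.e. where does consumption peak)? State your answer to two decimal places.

dQ/dY = 8.889 − 0.144Y.
The good is inferior where dQ/dY < 0. Setting dQ/dY = 0 gives Y = 8.889 / 0.144 = 61.73.

61.73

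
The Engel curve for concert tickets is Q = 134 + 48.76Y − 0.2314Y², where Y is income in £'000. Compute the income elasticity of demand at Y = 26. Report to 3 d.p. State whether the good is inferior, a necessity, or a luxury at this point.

0.767 (necessity)

At Y = 26: Q = 1245.3336.
dQ/dY = 48.76 − 0.4628Y = 36.72720.
η = (dQ/dY)·(Y/Q) = 36.72720 × (26/1245.3336) = 0.767.
0 < η < 1 ⇒ necessity.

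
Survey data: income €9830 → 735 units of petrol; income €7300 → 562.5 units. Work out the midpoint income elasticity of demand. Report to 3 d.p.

ΔQ = 562.5 − 735 = -172.5; midpoint Q̄ = (735 + 562.5)/2 = 648.75.
ΔI = 7300 − 9830 = -2530; midpoint Ī = (9830 + 7300)/2 = 8565.
η = (ΔQ/Q̄) ÷ (ΔI/Ī) = (-172.5/648.75) ÷ (-2530/8565) = 0.900.

0.900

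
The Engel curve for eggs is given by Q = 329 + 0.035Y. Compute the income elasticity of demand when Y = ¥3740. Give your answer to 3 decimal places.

0.285

At Y = 3740: Q = 459.900.
dQ/dY = 0.035.
η = (dQ/dY)·(Y/Q) = 0.035 × (3740/459.900) = 0.285.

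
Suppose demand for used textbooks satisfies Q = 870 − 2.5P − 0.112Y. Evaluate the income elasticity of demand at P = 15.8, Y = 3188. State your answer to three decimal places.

-0.754

At P = 15.8, Y = 3188: Q = 473.444.
Holding P constant, ∂Q/∂Y = −0.112.
η_Y = (∂Q/∂Y)·(Y/Q) = -0.112 × (3188/473.444) = -0.754.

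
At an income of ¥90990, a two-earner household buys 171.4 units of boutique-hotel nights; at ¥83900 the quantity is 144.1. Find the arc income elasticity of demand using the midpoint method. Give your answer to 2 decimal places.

2.13

ΔQ = 144.1 − 171.4 = -27.3; midpoint Q̄ = (171.4 + 144.1)/2 = 157.75.
ΔI = 83900 − 90990 = -7090; midpoint Ī = (90990 + 83900)/2 = 87445.
η = (ΔQ/Q̄) ÷ (ΔI/Ī) = (-27.3/157.75) ÷ (-7090/87445) = 2.13.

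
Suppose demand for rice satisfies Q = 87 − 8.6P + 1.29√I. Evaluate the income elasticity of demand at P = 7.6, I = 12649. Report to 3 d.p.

At P = 7.6, I = 12649: Q = 166.723.
Holding P constant, ∂Q/∂I = 1.29/(2√I) = 0.00573498.
η_I = (∂Q/∂I)·(I/Q) = 0.00573498 × (12649/166.723) = 0.435.

0.435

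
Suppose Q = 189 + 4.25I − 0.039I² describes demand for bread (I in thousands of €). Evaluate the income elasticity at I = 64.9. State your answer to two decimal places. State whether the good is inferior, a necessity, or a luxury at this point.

-0.18 (inferior good)

At I = 64.9: Q = 300.5566.
dQ/dI = 4.25 − 0.078I = -0.81220.
η = (dQ/dI)·(I/Q) = -0.81220 × (64.9/300.5566) = -0.18.
η < 0 ⇒ inferior good.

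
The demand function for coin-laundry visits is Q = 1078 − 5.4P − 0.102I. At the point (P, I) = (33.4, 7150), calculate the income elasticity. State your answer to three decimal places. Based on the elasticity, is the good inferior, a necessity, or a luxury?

At P = 33.4, I = 7150: Q = 168.340.
Holding P constant, ∂Q/∂I = −0.102.
η_I = (∂Q/∂I)·(I/Q) = -0.102 × (7150/168.340) = -4.332.
Since η < 0, this is an inferior good.

-4.332 (inferior good)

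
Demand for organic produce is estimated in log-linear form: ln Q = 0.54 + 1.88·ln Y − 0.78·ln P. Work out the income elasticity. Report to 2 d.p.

1.88

In a log-linear demand, the coefficient on ln Y is the income elasticity.
So η = 1.88.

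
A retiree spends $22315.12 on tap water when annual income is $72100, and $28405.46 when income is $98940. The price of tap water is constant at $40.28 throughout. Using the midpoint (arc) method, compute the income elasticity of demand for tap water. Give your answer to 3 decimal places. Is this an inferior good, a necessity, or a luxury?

With a constant price, Q₁ = 22315.12/40.28 = 554.000 and Q₂ = 28405.46/40.28 = 705.200 (equivalently, work directly with expenditure since P cancels).
Midpoint %ΔQ = (28405.46 − 22315.12)/25360.29 = 0.24015; midpoint %ΔI = (98940 − 72100)/85520 = 0.31384.
η = 0.24015 / 0.31384 = 0.765.
0 < η < 1 ⇒ necessity.

0.765 (necessity)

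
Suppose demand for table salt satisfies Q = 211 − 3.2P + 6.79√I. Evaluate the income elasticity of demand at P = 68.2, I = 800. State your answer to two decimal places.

0.52

At P = 68.2, I = 800: Q = 184.810.
Holding P constant, ∂Q/∂I = 6.79/(2√I) = 0.120031.
η_I = (∂Q/∂I)·(I/Q) = 0.120031 × (800/184.810) = 0.52.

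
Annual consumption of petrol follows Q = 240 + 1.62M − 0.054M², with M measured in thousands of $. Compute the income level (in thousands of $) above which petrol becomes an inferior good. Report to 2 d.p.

dQ/dM = 1.62 − 0.108M.
The good is inferior where dQ/dM < 0. Setting dQ/dM = 0 gives M = 1.62 / 0.108 = 15.00.

15.00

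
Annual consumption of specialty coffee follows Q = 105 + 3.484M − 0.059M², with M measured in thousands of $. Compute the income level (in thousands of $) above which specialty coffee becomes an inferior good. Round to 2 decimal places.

dQ/dM = 3.484 − 0.118M.
The good is inferior where dQ/dM < 0. Setting dQ/dM = 0 gives M = 3.484 / 0.118 = 29.53.

29.53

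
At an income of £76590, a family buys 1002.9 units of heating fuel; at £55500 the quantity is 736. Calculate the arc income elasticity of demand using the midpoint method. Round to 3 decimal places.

ΔQ = 736 − 1002.9 = -266.9; midpoint Q̄ = (1002.9 + 736)/2 = 869.45.
ΔI = 55500 − 76590 = -21090; midpoint Ī = (76590 + 55500)/2 = 66045.
η = (ΔQ/Q̄) ÷ (ΔI/Ī) = (-266.9/869.45) ÷ (-21090/66045) = 0.961.

0.961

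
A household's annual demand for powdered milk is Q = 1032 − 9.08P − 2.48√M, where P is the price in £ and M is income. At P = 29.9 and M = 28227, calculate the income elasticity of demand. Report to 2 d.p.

-0.61

At P = 29.9, M = 28227: Q = 343.846.
Holding P constant, ∂Q/∂M = -2.48/(2√M) = -0.00738056.
η_M = (∂Q/∂M)·(M/Q) = -0.00738056 × (28227/343.846) = -0.61.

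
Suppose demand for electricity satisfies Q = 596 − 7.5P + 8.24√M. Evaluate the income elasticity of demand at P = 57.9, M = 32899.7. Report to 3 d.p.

At P = 57.9, M = 32899.7: Q = 1656.344.
Holding P constant, ∂Q/∂M = 8.24/(2√M) = 0.0227144.
η_M = (∂Q/∂M)·(M/Q) = 0.0227144 × (32899.7/1656.344) = 0.451.

0.451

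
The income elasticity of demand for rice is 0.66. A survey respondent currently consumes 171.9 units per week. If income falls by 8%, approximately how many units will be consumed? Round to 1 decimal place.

%ΔQ ≈ η × %ΔI = 0.66 × (-8%) = -5.28%.
New Q ≈ 171.9 × (1 − 0.0528) = 162.8.

162.8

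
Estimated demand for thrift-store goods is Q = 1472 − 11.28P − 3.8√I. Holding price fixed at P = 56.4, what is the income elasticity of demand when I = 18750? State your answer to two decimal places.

-0.82

At P = 56.4, I = 18750: Q = 315.472.
Holding P constant, ∂Q/∂I = -3.8/(2√I) = -0.0138756.
η_I = (∂Q/∂I)·(I/Q) = -0.0138756 × (18750/315.472) = -0.82.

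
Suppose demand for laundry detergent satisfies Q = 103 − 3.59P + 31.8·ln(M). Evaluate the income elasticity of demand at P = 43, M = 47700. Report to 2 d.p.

0.11

At P = 43, M = 47700: Q = 291.201.
Holding P constant, ∂Q/∂M = 31.8/M = 0.000666667.
η_M = (∂Q/∂M)·(M/Q) = 0.000666667 × (47700/291.201) = 0.11.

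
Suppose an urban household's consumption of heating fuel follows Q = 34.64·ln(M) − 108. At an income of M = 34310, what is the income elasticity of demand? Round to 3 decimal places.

At M = 34310: Q = 253.752.
dQ/dM = 34.64/M = 0.00100962 at this income.
η = (dQ/dM)·(M/Q) = 0.00100962 × (34310/253.752) = 0.137.

0.137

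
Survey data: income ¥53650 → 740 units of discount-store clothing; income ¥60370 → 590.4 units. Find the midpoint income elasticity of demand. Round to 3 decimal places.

ΔQ = 590.4 − 740 = -149.6; midpoint Q̄ = (740 + 590.4)/2 = 665.2.
ΔI = 60370 − 53650 = 6720; midpoint Ī = (53650 + 60370)/2 = 57010.
η = (ΔQ/Q̄) ÷ (ΔI/Ī) = (-149.6/665.2) ÷ (6720/57010) = -1.908.

-1.908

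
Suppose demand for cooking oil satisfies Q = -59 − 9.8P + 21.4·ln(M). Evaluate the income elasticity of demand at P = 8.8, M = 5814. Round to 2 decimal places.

At P = 8.8, M = 5814: Q = 40.256.
Holding P constant, ∂Q/∂M = 21.4/M = 0.00368077.
η_M = (∂Q/∂M)·(M/Q) = 0.00368077 × (5814/40.256) = 0.53.

0.53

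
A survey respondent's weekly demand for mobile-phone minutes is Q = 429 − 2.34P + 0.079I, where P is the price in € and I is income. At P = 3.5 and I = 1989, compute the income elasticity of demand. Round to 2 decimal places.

At P = 3.5, I = 1989: Q = 577.941.
Holding P constant, ∂Q/∂I = 0.079.
η_I = (∂Q/∂I)·(I/Q) = 0.079 × (1989/577.941) = 0.27.

0.27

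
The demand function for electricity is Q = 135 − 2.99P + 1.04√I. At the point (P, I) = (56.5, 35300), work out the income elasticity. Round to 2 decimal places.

At P = 56.5, I = 35300: Q = 161.463.
Holding P constant, ∂Q/∂I = 1.04/(2√I) = 0.00276768.
η_I = (∂Q/∂I)·(I/Q) = 0.00276768 × (35300/161.463) = 0.61.

0.61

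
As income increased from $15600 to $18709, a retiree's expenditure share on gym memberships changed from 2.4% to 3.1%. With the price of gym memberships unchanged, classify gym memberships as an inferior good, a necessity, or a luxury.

The budget share rises as income rises, so η > 1.

luxury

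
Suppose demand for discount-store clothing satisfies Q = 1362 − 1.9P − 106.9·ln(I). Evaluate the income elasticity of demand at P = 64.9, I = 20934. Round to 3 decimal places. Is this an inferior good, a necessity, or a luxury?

At P = 64.9, I = 20934: Q = 175.128.
Holding P constant, ∂Q/∂I = -106.9/I = -0.00510653.
η_I = (∂Q/∂I)·(I/Q) = -0.00510653 × (20934/175.128) = -0.610.
Since η < 0, this is an inferior good.

-0.610 (inferior good)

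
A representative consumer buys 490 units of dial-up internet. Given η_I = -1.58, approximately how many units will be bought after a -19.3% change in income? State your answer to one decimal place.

639.4

%ΔQ ≈ η × %ΔI = -1.58 × (-19.3%) = 30.494%.
New Q ≈ 490 × (1 + 0.30494) = 639.4.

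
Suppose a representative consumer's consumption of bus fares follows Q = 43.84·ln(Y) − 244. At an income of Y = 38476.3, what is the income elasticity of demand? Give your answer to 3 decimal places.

0.200

At Y = 38476.3: Q = 218.854.
dQ/dY = 43.84/Y = 0.0011394 at this income.
η = (dQ/dY)·(Y/Q) = 0.0011394 × (38476.3/218.854) = 0.200.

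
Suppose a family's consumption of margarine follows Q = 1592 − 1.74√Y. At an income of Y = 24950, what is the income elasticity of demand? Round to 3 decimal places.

-0.104

At Y = 24950: Q = 1317.157.
dQ/dY = -1.74/(2√Y) = -0.00550787 at this income.
η = (dQ/dY)·(Y/Q) = -0.00550787 × (24950/1317.157) = -0.104.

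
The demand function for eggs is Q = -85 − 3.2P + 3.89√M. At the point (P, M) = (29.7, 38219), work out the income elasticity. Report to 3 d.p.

0.655

At P = 29.7, M = 38219: Q = 580.443.
Holding P constant, ∂Q/∂M = 3.89/(2√M) = 0.00994901.
η_M = (∂Q/∂M)·(M/Q) = 0.00994901 × (38219/580.443) = 0.655.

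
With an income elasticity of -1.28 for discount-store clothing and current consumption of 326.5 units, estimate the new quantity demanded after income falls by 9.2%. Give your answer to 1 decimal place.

%ΔQ ≈ η × %ΔI = -1.28 × (-9.2%) = 11.776%.
New Q ≈ 326.5 × (1 + 0.11776) = 364.9.

364.9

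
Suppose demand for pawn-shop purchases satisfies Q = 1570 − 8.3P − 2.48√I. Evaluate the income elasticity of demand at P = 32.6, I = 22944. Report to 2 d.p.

At P = 32.6, I = 22944: Q = 923.768.
Holding P constant, ∂Q/∂I = -2.48/(2√I) = -0.00818629.
η_I = (∂Q/∂I)·(I/Q) = -0.00818629 × (22944/923.768) = -0.20.

-0.20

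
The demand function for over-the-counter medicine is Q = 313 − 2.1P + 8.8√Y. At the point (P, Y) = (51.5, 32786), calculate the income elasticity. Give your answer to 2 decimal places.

0.44

At P = 51.5, Y = 32786: Q = 1798.258.
Holding P constant, ∂Q/∂Y = 8.8/(2√Y) = 0.0243001.
η_Y = (∂Q/∂Y)·(Y/Q) = 0.0243001 × (32786/1798.258) = 0.44.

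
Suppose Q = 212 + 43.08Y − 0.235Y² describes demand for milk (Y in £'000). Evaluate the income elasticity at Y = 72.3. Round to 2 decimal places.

At Y = 72.3: Q = 2098.2709.
dQ/dY = 43.08 − 0.47Y = 9.09900.
η = (dQ/dY)·(Y/Q) = 9.09900 × (72.3/2098.2709) = 0.31.

0.31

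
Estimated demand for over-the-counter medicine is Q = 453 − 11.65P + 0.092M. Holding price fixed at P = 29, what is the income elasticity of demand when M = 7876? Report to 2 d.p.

0.86

At P = 29, M = 7876: Q = 839.742.
Holding P constant, ∂Q/∂M = 0.092.
η_M = (∂Q/∂M)·(M/Q) = 0.092 × (7876/839.742) = 0.86.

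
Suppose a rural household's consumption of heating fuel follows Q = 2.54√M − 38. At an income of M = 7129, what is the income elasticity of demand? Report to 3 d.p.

0.608

At M = 7129: Q = 176.461.
dQ/dM = 2.54/(2√M) = 0.0150414 at this income.
η = (dQ/dM)·(M/Q) = 0.0150414 × (7129/176.461) = 0.608.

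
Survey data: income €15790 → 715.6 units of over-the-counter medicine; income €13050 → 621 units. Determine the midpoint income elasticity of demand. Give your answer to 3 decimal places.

0.745

ΔQ = 621 − 715.6 = -94.6; midpoint Q̄ = (715.6 + 621)/2 = 668.3.
ΔI = 13050 − 15790 = -2740; midpoint Ī = (15790 + 13050)/2 = 14420.
η = (ΔQ/Q̄) ÷ (ΔI/Ī) = (-94.6/668.3) ÷ (-2740/14420) = 0.745.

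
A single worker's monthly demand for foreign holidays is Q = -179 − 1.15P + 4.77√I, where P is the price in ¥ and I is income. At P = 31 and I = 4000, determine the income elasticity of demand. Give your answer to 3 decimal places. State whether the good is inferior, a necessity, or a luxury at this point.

At P = 31, I = 4000: Q = 87.031.
Holding P constant, ∂Q/∂I = 4.77/(2√I) = 0.0377102.
η_I = (∂Q/∂I)·(I/Q) = 0.0377102 × (4000/87.031) = 1.733.
Since η > 1, this is a luxury.

1.733 (luxury)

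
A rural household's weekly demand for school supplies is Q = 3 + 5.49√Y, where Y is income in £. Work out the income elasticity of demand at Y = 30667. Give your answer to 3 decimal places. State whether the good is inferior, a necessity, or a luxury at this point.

At Y = 30667: Q = 964.409.
dQ/dY = 5.49/(2√Y) = 0.015675 at this income.
η = (dQ/dY)·(Y/Q) = 0.015675 × (30667/964.409) = 0.498.
Since 0 < η < 1, the good is a necessity.

0.498 (necessity)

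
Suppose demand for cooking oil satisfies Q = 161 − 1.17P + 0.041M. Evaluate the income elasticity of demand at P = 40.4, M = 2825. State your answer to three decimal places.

At P = 40.4, M = 2825: Q = 229.557.
Holding P constant, ∂Q/∂M = 0.041.
η_M = (∂Q/∂M)·(M/Q) = 0.041 × (2825/229.557) = 0.505.

0.505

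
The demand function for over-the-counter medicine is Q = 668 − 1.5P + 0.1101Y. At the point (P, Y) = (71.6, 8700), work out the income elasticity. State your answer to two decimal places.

0.63

At P = 71.6, Y = 8700: Q = 1518.470.
Holding P constant, ∂Q/∂Y = 0.1101.
η_Y = (∂Q/∂Y)·(Y/Q) = 0.1101 × (8700/1518.470) = 0.63.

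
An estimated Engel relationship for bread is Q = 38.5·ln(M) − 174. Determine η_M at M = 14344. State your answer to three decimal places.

At M = 14344: Q = 194.487.
dQ/dM = 38.5/M = 0.00268405 at this income.
η = (dQ/dM)·(M/Q) = 0.00268405 × (14344/194.487) = 0.198.

0.198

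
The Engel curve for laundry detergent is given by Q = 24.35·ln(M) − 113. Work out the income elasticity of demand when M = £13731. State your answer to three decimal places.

At M = 13731: Q = 118.992.
dQ/dM = 24.35/M = 0.00177336 at this income.
η = (dQ/dM)·(M/Q) = 0.00177336 × (13731/118.992) = 0.205.

0.205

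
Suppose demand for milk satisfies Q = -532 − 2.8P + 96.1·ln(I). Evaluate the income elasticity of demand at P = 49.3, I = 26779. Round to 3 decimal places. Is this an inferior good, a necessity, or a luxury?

0.310 (necessity)

At P = 49.3, I = 26779: Q = 309.735.
Holding P constant, ∂Q/∂I = 96.1/I = 0.00358863.
η_I = (∂Q/∂I)·(I/Q) = 0.00358863 × (26779/309.735) = 0.310.
Since 0 < η < 1, this is a necessity.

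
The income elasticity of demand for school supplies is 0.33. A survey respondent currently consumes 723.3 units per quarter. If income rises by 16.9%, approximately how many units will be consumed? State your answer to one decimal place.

763.6

%ΔQ ≈ η × %ΔI = 0.33 × 16.9% = 5.577%.
New Q ≈ 723.3 × (1 + 0.05577) = 763.6.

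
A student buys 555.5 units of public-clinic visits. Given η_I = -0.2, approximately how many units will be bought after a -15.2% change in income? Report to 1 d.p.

572.4

%ΔQ ≈ η × %ΔI = -0.2 × (-15.2%) = 3.04%.
New Q ≈ 555.5 × (1 + 0.0304) = 572.4.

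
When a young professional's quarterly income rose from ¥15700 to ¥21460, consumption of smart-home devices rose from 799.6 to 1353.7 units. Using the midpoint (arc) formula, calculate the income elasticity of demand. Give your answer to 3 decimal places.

1.660

ΔQ = 1353.7 − 799.6 = 554.1; midpoint Q̄ = (799.6 + 1353.7)/2 = 1076.65.
ΔI = 21460 − 15700 = 5760; midpoint Ī = (15700 + 21460)/2 = 18580.
η = (ΔQ/Q̄) ÷ (ΔI/Ī) = (554.1/1076.65) ÷ (5760/18580) = 1.660.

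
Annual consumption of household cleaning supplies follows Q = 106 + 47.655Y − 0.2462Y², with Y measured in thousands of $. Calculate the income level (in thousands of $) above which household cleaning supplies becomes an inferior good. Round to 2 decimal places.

dQ/dY = 47.655 − 0.4924Y.
The good is inferior where dQ/dY < 0. Setting dQ/dY = 0 gives Y = 47.655 / 0.4924 = 96.78.

96.78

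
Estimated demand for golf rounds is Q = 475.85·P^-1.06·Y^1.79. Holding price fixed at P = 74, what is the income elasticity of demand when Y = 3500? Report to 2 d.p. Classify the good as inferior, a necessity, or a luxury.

1.79 (luxury)

For a multiplicative demand Q = A·P^α·Y^β, the income elasticity is β everywhere.
Here β = 1.79, so η = 1.79.
Since η > 1, this is a luxury.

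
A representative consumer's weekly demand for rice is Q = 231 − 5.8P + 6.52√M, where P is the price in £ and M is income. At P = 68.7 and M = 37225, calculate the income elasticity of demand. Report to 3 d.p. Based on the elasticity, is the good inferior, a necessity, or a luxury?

0.577 (necessity)

At P = 68.7, M = 37225: Q = 1090.495.
Holding P constant, ∂Q/∂M = 6.52/(2√M) = 0.0168966.
η_M = (∂Q/∂M)·(M/Q) = 0.0168966 × (37225/1090.495) = 0.577.
Since 0 < η < 1, this is a necessity.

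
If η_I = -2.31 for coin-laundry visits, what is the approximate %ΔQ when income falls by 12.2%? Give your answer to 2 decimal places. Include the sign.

28.18%

%ΔQ ≈ η × %ΔI = -2.31 × (-12.2%) = 28.18%.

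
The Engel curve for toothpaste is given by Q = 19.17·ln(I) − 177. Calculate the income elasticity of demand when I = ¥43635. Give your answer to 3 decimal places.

At I = 43635: Q = 27.805.
dQ/dI = 19.17/I = 0.000439326 at this income.
η = (dQ/dI)·(I/Q) = 0.000439326 × (43635/27.805) = 0.689.

0.689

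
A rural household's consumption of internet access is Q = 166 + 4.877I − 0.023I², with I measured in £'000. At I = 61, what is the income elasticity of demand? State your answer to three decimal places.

At I = 61: Q = 377.9140.
dQ/dI = 4.877 − 0.046I = 2.07100.
η = (dQ/dI)·(I/Q) = 2.07100 × (61/377.9140) = 0.334.

0.334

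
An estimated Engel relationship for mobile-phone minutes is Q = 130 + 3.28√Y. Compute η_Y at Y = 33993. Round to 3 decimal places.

0.412

At Y = 33993: Q = 734.740.
dQ/dY = 3.28/(2√Y) = 0.00889506 at this income.
η = (dQ/dY)·(Y/Q) = 0.00889506 × (33993/734.740) = 0.412.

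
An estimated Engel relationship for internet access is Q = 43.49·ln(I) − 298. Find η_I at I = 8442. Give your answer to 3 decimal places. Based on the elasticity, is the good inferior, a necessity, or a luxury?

At I = 8442: Q = 95.192.
dQ/dI = 43.49/I = 0.00515162 at this income.
η = (dQ/dI)·(I/Q) = 0.00515162 × (8442/95.192) = 0.457.
Since 0 < η < 1, the good is a necessity.

0.457 (necessity)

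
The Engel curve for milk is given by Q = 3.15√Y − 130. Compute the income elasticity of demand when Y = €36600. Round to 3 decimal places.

0.638

At Y = 36600: Q = 472.630.
dQ/dY = 3.15/(2√Y) = 0.00823266 at this income.
η = (dQ/dY)·(Y/Q) = 0.00823266 × (36600/472.630) = 0.638.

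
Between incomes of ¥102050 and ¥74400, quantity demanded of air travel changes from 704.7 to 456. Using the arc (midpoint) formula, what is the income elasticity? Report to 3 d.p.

ΔQ = 456 − 704.7 = -248.7; midpoint Q̄ = (704.7 + 456)/2 = 580.35.
ΔI = 74400 − 102050 = -27650; midpoint Ī = (102050 + 74400)/2 = 88225.
η = (ΔQ/Q̄) ÷ (ΔI/Ī) = (-248.7/580.35) ÷ (-27650/88225) = 1.367.

1.367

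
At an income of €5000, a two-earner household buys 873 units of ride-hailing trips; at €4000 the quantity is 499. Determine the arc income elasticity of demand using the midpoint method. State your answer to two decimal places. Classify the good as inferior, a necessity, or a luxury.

ΔQ = 499 − 873 = -374; midpoint Q̄ = (873 + 499)/2 = 686.
ΔI = 4000 − 5000 = -1000; midpoint Ī = (5000 + 4000)/2 = 4500.
η = (ΔQ/Q̄) ÷ (ΔI/Ī) = (-374/686) ÷ (-1000/4500) = 2.45.
η > 1 ⇒ luxury.

2.45 (luxury)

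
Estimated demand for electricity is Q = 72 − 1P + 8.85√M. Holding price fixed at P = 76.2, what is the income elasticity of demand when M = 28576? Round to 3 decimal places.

At P = 76.2, M = 28576: Q = 1491.843.
Holding P constant, ∂Q/∂M = 8.85/(2√M) = 0.0261766.
η_M = (∂Q/∂M)·(M/Q) = 0.0261766 × (28576/1491.843) = 0.501.

0.501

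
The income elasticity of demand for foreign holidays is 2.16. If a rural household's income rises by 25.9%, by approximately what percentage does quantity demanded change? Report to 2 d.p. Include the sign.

%ΔQ ≈ η × %ΔI = 2.16 × 25.9% = 55.94%.

55.94%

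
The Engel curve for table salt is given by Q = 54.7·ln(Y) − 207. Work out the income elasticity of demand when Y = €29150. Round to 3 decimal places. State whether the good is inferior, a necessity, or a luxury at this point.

At Y = 29150: Q = 355.327.
dQ/dY = 54.7/Y = 0.0018765 at this income.
η = (dQ/dY)·(Y/Q) = 0.0018765 × (29150/355.327) = 0.154.
Since 0 < η < 1, the good is a necessity.

0.154 (necessity)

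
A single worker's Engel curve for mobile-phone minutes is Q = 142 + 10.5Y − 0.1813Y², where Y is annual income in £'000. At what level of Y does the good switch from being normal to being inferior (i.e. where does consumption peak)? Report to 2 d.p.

28.96

dQ/dY = 10.5 − 0.3626Y.
The good is inferior where dQ/dY < 0. Setting dQ/dY = 0 gives Y = 10.5 / 0.3626 = 28.96.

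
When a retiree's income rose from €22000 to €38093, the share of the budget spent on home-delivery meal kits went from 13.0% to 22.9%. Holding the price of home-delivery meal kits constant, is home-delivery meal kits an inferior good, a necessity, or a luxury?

The budget share rises as income rises, so η > 1.

luxury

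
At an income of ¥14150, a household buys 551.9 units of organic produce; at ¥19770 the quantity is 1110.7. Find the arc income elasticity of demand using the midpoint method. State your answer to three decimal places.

ΔQ = 1110.7 − 551.9 = 558.8; midpoint Q̄ = (551.9 + 1110.7)/2 = 831.3.
ΔI = 19770 − 14150 = 5620; midpoint Ī = (14150 + 19770)/2 = 16960.
η = (ΔQ/Q̄) ÷ (ΔI/Ī) = (558.8/831.3) ÷ (5620/16960) = 2.029.

2.029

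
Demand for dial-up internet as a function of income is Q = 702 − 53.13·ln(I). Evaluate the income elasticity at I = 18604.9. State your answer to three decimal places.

At I = 18604.9: Q = 179.669.
dQ/dI = -53.13/I = -0.0028557 at this income.
η = (dQ/dI)·(I/Q) = -0.0028557 × (18604.9/179.669) = -0.296.

-0.296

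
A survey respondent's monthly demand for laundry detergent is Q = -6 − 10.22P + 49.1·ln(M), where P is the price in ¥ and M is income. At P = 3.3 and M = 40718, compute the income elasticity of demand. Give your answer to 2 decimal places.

0.10

At P = 3.3, M = 40718: Q = 481.442.
Holding P constant, ∂Q/∂M = 49.1/M = 0.00120585.
η_M = (∂Q/∂M)·(M/Q) = 0.00120585 × (40718/481.442) = 0.10.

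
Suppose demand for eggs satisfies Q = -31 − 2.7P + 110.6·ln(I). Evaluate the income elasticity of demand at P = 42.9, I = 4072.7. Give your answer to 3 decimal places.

At P = 42.9, I = 4072.7: Q = 772.484.
Holding P constant, ∂Q/∂I = 110.6/I = 0.0271564.
η_I = (∂Q/∂I)·(I/Q) = 0.0271564 × (4072.7/772.484) = 0.143.

0.143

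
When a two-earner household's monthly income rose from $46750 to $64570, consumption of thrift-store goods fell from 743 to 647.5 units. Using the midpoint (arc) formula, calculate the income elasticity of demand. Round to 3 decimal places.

-0.429

ΔQ = 647.5 − 743 = -95.5; midpoint Q̄ = (743 + 647.5)/2 = 695.25.
ΔI = 64570 − 46750 = 17820; midpoint Ī = (46750 + 64570)/2 = 55660.
η = (ΔQ/Q̄) ÷ (ΔI/Ī) = (-95.5/695.25) ÷ (17820/55660) = -0.429.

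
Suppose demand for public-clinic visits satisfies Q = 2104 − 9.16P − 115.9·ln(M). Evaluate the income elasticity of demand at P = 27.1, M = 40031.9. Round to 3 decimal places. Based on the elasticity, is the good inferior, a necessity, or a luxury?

At P = 27.1, M = 40031.9: Q = 627.522.
Holding P constant, ∂Q/∂M = -115.9/M = -0.00289519.
η_M = (∂Q/∂M)·(M/Q) = -0.00289519 × (40031.9/627.522) = -0.185.
Since η < 0, this is an inferior good.

-0.185 (inferior good)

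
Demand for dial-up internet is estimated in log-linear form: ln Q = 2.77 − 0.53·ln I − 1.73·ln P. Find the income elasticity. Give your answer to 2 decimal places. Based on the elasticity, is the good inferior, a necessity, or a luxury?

In a log-linear demand, the coefficient on ln I is the income elasticity.
So η = -0.53.
η < 0 ⇒ inferior good.

-0.53 (inferior good)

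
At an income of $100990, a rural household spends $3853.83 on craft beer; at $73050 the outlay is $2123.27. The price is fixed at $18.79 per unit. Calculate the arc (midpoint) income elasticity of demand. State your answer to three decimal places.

1.804

With a constant price, Q₁ = 3853.83/18.79 = 205.100 and Q₂ = 2123.27/18.79 = 113.000 (equivalently, work directly with expenditure since P cancels).
Midpoint %ΔQ = (2123.27 − 3853.83)/2988.55 = -0.57906; midpoint %ΔI = (73050 − 100990)/87020 = -0.32108.
η = -0.57906 / -0.32108 = 1.804.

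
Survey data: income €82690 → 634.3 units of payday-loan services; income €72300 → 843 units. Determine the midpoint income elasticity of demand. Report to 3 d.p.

ΔQ = 843 − 634.3 = 208.7; midpoint Q̄ = (634.3 + 843)/2 = 738.65.
ΔI = 72300 − 82690 = -10390; midpoint Ī = (82690 + 72300)/2 = 77495.
η = (ΔQ/Q̄) ÷ (ΔI/Ī) = (208.7/738.65) ÷ (-10390/77495) = -2.107.

-2.107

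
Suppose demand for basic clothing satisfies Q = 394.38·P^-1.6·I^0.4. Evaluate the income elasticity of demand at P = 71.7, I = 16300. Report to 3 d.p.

0.400

For a multiplicative demand Q = A·P^α·I^β, the income elasticity is β everywhere.
Here β = 0.4, so η = 0.400.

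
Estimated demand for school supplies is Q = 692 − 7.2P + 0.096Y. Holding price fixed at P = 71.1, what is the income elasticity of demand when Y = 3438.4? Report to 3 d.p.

0.647

At P = 71.1, Y = 3438.4: Q = 510.166.
Holding P constant, ∂Q/∂Y = 0.096.
η_Y = (∂Q/∂Y)·(Y/Q) = 0.096 × (3438.4/510.166) = 0.647.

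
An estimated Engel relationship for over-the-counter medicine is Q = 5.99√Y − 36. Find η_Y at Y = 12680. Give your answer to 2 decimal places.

0.53

At Y = 12680: Q = 638.507.
dQ/dY = 5.99/(2√Y) = 0.0265973 at this income.
η = (dQ/dY)·(Y/Q) = 0.0265973 × (12680/638.507) = 0.53.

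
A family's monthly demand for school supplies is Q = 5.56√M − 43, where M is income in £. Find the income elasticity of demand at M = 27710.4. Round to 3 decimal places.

0.524

At M = 27710.4: Q = 882.542.
dQ/dM = 5.56/(2√M) = 0.0167003 at this income.
η = (dQ/dM)·(M/Q) = 0.0167003 × (27710.4/882.542) = 0.524.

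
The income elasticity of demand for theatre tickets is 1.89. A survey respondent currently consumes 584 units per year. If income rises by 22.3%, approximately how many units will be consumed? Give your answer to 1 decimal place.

830.1

%ΔQ ≈ η × %ΔI = 1.89 × 22.3% = 42.147%.
New Q ≈ 584 × (1 + 0.42147) = 830.1.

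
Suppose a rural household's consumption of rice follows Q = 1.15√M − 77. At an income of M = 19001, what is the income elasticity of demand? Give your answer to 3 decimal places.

0.972

At M = 19001: Q = 81.521.
dQ/dM = 1.15/(2√M) = 0.00417138 at this income.
η = (dQ/dM)·(M/Q) = 0.00417138 × (19001/81.521) = 0.972.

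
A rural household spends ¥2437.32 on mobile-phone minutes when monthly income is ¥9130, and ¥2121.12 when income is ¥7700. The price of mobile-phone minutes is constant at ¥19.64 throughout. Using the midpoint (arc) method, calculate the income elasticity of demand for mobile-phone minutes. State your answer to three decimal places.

With a constant price, Q₁ = 2437.32/19.64 = 124.100 and Q₂ = 2121.12/19.64 = 108.000 (equivalently, work directly with expenditure since P cancels).
Midpoint %ΔQ = (2121.12 − 2437.32)/2279.22 = -0.13873; midpoint %ΔI = (7700 − 9130)/8415 = -0.16993.
η = -0.13873 / -0.16993 = 0.816.

0.816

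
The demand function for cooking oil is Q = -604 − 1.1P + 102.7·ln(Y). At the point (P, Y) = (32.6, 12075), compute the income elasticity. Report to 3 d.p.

At P = 32.6, Y = 12075: Q = 325.406.
Holding P constant, ∂Q/∂Y = 102.7/Y = 0.00850518.
η_Y = (∂Q/∂Y)·(Y/Q) = 0.00850518 × (12075/325.406) = 0.316.

0.316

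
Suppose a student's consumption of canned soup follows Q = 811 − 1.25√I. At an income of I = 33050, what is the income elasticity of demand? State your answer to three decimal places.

-0.195

At I = 33050: Q = 583.754.
dQ/dI = -1.25/(2√I) = -0.00343791 at this income.
η = (dQ/dI)·(I/Q) = -0.00343791 × (33050/583.754) = -0.195.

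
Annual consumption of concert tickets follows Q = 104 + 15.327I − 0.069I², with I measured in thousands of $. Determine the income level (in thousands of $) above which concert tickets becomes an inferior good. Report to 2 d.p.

111.07

dQ/dI = 15.327 − 0.138I.
The good is inferior where dQ/dI < 0. Setting dQ/dI = 0 gives I = 15.327 / 0.138 = 111.07.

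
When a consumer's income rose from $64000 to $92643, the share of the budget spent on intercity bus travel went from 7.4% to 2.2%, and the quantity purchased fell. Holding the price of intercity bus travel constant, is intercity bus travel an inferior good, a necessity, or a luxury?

inferior good

Quantity demanded falls as income rises, so η < 0.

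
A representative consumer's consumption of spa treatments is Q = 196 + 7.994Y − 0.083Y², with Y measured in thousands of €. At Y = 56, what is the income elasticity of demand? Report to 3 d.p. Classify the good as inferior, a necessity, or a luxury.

-0.190 (inferior good)

At Y = 56: Q = 383.3760.
dQ/dY = 7.994 − 0.166Y = -1.30200.
η = (dQ/dY)·(Y/Q) = -1.30200 × (56/383.3760) = -0.190.
η < 0 ⇒ inferior good.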